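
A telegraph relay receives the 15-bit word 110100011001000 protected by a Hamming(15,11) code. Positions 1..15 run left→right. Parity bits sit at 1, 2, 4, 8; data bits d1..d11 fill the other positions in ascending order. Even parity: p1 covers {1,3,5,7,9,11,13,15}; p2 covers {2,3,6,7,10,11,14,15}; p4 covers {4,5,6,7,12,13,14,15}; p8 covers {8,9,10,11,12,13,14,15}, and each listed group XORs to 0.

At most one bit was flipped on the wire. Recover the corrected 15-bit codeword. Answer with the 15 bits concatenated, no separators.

s1 (pos 1,3,5,7,9,11,13,15): 1⊕0⊕0⊕0⊕1⊕0⊕0⊕0 = 0
s2 (pos 2,3,6,7,10,11,14,15): 1⊕0⊕0⊕0⊕0⊕0⊕0⊕0 = 1
s4 (pos 4,5,6,7,12,13,14,15): 1⊕0⊕0⊕0⊕1⊕0⊕0⊕0 = 0
s8 (pos 8,9,10,11,12,13,14,15): 1⊕1⊕0⊕0⊕1⊕0⊕0⊕0 = 1
Syndrome s8…s1 = 1010 → error at position 10.
Flip position 10: 110100011001000 → 110100011101000

110100011101000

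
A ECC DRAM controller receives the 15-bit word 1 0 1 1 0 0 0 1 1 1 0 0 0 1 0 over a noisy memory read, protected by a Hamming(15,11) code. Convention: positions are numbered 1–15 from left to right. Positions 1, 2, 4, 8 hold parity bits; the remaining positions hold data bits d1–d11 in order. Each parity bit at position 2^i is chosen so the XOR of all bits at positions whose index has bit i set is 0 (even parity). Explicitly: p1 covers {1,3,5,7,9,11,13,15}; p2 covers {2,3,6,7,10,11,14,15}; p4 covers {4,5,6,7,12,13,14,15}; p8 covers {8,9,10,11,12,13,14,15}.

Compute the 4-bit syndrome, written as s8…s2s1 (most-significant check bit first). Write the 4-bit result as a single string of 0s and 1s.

s1 (pos 1,3,5,7,9,11,13,15): 1⊕1⊕0⊕0⊕1⊕0⊕0⊕0 = 1
s2 (pos 2,3,6,7,10,11,14,15): 0⊕1⊕0⊕0⊕1⊕0⊕1⊕0 = 1
s4 (pos 4,5,6,7,12,13,14,15): 1⊕0⊕0⊕0⊕0⊕0⊕1⊕0 = 0
s8 (pos 8,9,10,11,12,13,14,15): 1⊕1⊕1⊕0⊕0⊕0⊕1⊕0 = 0
Syndrome s8…s1 = 0011 → error at position 3.

0011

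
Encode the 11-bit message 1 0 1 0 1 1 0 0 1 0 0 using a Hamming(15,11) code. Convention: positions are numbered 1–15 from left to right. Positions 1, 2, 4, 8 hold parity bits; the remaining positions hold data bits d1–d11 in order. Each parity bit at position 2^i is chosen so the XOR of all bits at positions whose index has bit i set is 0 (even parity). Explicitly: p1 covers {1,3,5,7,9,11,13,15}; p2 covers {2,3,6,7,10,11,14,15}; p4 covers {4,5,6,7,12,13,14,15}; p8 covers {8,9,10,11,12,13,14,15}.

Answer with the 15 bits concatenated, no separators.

Place data at non-parity positions: p1 p2 1 p4 0 1 0 p8 1 1 0 0 1 0 0
p1 (pos 1,3,5,7,9,11,13,15): XOR of data positions = 1⊕0⊕0⊕1⊕0⊕1⊕0 = 1
p2 (pos 2,3,6,7,10,11,14,15): XOR of data positions = 1⊕1⊕0⊕1⊕0⊕0⊕0 = 1
p4 (pos 4,5,6,7,12,13,14,15): XOR of data positions = 0⊕1⊕0⊕0⊕1⊕0⊕0 = 0
p8 (pos 8,9,10,11,12,13,14,15): XOR of data positions = 1⊕1⊕0⊕0⊕1⊕0⊕0 = 1
Codeword: 111001011100100

111001011100100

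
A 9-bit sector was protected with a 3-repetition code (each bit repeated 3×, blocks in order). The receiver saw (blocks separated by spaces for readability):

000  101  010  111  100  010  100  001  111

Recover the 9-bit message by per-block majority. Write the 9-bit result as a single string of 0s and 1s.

010100001

Block 1 (000): 0 ones → 0
Block 2 (101): 2 ones → 1
Block 3 (010): 1 one → 0
Block 4 (111): 3 ones → 1
Block 5 (100): 1 one → 0
Block 6 (010): 1 one → 0
Block 7 (100): 1 one → 0
Block 8 (001): 1 one → 0
Block 9 (111): 3 ones → 1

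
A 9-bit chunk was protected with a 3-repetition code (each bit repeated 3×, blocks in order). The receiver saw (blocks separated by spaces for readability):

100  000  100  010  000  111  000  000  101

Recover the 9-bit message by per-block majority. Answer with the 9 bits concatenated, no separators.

000001001

Block 1 (100): 1 one → 0
Block 2 (000): 0 ones → 0
Block 3 (100): 1 one → 0
Block 4 (010): 1 one → 0
Block 5 (000): 0 ones → 0
Block 6 (111): 3 ones → 1
Block 7 (000): 0 ones → 0
Block 8 (000): 0 ones → 0
Block 9 (101): 2 ones → 1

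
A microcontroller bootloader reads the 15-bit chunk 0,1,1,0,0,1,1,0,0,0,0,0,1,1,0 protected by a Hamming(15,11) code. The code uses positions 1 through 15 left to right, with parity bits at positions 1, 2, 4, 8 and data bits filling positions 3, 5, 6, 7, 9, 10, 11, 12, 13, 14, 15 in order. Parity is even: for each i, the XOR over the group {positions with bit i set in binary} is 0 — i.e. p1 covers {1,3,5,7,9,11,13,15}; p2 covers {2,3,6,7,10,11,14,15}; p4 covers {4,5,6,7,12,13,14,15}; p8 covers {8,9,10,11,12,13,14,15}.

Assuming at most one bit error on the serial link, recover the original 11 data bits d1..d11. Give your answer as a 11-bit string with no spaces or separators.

s1 (pos 1,3,5,7,9,11,13,15): 0⊕1⊕0⊕1⊕0⊕0⊕1⊕0 = 1
s2 (pos 2,3,6,7,10,11,14,15): 1⊕1⊕1⊕1⊕0⊕0⊕1⊕0 = 1
s4 (pos 4,5,6,7,12,13,14,15): 0⊕0⊕1⊕1⊕0⊕1⊕1⊕0 = 0
s8 (pos 8,9,10,11,12,13,14,15): 0⊕0⊕0⊕0⊕0⊕1⊕1⊕0 = 0
Syndrome s8…s1 = 0011 → error at position 3.
Flip position 3: 011001100000110 → 010001100000110
Read data bits from positions 3,5,6,7,9,10,11,12,13,14,15: 00110000110

00110000110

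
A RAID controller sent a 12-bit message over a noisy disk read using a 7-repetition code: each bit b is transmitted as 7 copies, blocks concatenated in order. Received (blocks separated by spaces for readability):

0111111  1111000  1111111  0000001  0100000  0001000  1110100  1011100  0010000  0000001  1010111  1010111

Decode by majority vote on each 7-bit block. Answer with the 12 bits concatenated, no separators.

111000110011

Block 1 (0111111): 6 ones → 1
Block 2 (1111000): 4 ones → 1
Block 3 (1111111): 7 ones → 1
Block 4 (0000001): 1 one → 0
Block 5 (0100000): 1 one → 0
Block 6 (0001000): 1 one → 0
Block 7 (1110100): 4 ones → 1
Block 8 (1011100): 4 ones → 1
Block 9 (0010000): 1 one → 0
Block 10 (0000001): 1 one → 0
Block 11 (1010111): 5 ones → 1
Block 12 (1010111): 5 ones → 1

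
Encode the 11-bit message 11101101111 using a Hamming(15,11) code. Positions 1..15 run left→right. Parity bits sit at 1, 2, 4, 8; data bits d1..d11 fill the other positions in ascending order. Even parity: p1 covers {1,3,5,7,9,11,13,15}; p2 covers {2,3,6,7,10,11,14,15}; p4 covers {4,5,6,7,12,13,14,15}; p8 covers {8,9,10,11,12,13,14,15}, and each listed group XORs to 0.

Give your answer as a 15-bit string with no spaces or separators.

111011001101111

Place data at non-parity positions: p1 p2 1 p4 1 1 0 p8 1 1 0 1 1 1 1
p1 (pos 1,3,5,7,9,11,13,15): XOR of data positions = 1⊕1⊕0⊕1⊕0⊕1⊕1 = 1
p2 (pos 2,3,6,7,10,11,14,15): XOR of data positions = 1⊕1⊕0⊕1⊕0⊕1⊕1 = 1
p4 (pos 4,5,6,7,12,13,14,15): XOR of data positions = 1⊕1⊕0⊕1⊕1⊕1⊕1 = 0
p8 (pos 8,9,10,11,12,13,14,15): XOR of data positions = 1⊕1⊕0⊕1⊕1⊕1⊕1 = 0
Codeword: 111011001101111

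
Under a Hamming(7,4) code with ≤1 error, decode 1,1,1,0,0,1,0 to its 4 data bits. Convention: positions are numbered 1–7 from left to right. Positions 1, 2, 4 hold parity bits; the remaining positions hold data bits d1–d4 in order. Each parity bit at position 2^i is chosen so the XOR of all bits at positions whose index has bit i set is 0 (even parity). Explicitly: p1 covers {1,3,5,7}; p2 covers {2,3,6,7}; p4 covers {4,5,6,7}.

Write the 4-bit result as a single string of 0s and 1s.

s1 (pos 1,3,5,7): 1⊕1⊕0⊕0 = 0
s2 (pos 2,3,6,7): 1⊕1⊕1⊕0 = 1
s4 (pos 4,5,6,7): 0⊕0⊕1⊕0 = 1
Syndrome s4…s1 = 110 → error at position 6.
Flip position 6: 1110010 → 1110000
Read data bits from positions 3,5,6,7: 1000

1000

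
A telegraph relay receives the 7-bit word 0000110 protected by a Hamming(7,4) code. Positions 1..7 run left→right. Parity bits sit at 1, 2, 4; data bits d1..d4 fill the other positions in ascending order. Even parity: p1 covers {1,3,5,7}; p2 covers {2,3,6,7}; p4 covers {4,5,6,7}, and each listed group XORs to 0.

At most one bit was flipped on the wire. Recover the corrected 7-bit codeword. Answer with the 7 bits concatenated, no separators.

s1 (pos 1,3,5,7): 0⊕0⊕1⊕0 = 1
s2 (pos 2,3,6,7): 0⊕0⊕1⊕0 = 1
s4 (pos 4,5,6,7): 0⊕1⊕1⊕0 = 0
Syndrome s4…s1 = 011 → error at position 3.
Flip position 3: 0000110 → 0010110

0010110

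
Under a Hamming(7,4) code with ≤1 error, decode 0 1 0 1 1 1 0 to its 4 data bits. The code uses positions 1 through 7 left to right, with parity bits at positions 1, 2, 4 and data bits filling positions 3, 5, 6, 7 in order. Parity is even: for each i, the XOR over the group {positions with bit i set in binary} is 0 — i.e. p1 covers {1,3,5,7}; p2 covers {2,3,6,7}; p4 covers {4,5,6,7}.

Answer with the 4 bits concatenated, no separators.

s1 (pos 1,3,5,7): 0⊕0⊕1⊕0 = 1
s2 (pos 2,3,6,7): 1⊕0⊕1⊕0 = 0
s4 (pos 4,5,6,7): 1⊕1⊕1⊕0 = 1
Syndrome s4…s1 = 101 → error at position 5.
Flip position 5: 0101110 → 0101010
Read data bits from positions 3,5,6,7: 0010

0010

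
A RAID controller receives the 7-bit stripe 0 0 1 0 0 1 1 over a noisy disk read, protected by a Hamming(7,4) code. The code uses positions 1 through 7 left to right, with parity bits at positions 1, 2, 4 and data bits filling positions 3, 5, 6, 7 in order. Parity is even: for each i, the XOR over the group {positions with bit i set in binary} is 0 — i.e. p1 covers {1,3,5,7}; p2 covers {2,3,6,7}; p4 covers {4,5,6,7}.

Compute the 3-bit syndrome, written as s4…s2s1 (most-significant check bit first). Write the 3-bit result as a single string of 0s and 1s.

s1 (pos 1,3,5,7): 0⊕1⊕0⊕1 = 0
s2 (pos 2,3,6,7): 0⊕1⊕1⊕1 = 1
s4 (pos 4,5,6,7): 0⊕0⊕1⊕1 = 0
Syndrome s4…s1 = 010 → error at position 2.

010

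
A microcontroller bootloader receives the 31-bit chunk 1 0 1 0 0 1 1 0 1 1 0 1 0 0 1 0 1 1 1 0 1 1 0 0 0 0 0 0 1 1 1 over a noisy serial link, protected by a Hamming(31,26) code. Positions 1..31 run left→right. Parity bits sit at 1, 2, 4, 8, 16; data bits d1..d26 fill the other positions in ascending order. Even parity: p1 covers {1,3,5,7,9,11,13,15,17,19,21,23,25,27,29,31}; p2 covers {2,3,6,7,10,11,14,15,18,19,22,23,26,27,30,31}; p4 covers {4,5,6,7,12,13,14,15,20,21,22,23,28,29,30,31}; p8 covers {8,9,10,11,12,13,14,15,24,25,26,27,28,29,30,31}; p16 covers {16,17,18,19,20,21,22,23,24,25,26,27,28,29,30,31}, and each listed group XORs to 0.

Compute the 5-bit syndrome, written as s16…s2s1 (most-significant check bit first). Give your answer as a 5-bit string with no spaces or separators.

s1 (pos 1,3,5,7,9,11,13,15,17,19,21,23,25,27,29,31): 1⊕1⊕0⊕1⊕1⊕0⊕0⊕1⊕1⊕1⊕1⊕0⊕0⊕0⊕1⊕1 = 0
s2 (pos 2,3,6,7,10,11,14,15,18,19,22,23,26,27,30,31): 0⊕1⊕1⊕1⊕1⊕0⊕0⊕1⊕1⊕1⊕1⊕0⊕0⊕0⊕1⊕1 = 0
s4 (pos 4,5,6,7,12,13,14,15,20,21,22,23,28,29,30,31): 0⊕0⊕1⊕1⊕1⊕0⊕0⊕1⊕0⊕1⊕1⊕0⊕0⊕1⊕1⊕1 = 1
s8 (pos 8,9,10,11,12,13,14,15,24,25,26,27,28,29,30,31): 0⊕1⊕1⊕0⊕1⊕0⊕0⊕1⊕0⊕0⊕0⊕0⊕0⊕1⊕1⊕1 = 1
s16 (pos 16,17,18,19,20,21,22,23,24,25,26,27,28,29,30,31): 0⊕1⊕1⊕1⊕0⊕1⊕1⊕0⊕0⊕0⊕0⊕0⊕0⊕1⊕1⊕1 = 0
Syndrome s16…s1 = 01100 → error at position 12.

01100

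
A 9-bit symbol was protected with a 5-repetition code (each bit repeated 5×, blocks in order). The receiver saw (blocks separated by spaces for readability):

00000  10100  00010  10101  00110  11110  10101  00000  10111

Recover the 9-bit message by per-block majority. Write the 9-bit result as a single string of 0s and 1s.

Block 1 (00000): 0 ones → 0
Block 2 (10100): 2 ones → 0
Block 3 (00010): 1 one → 0
Block 4 (10101): 3 ones → 1
Block 5 (00110): 2 ones → 0
Block 6 (11110): 4 ones → 1
Block 7 (10101): 3 ones → 1
Block 8 (00000): 0 ones → 0
Block 9 (10111): 4 ones → 1

000101101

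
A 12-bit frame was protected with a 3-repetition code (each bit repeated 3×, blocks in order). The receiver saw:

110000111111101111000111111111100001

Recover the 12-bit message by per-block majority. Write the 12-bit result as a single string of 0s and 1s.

101111011100

Block 1 (110): 2 ones → 1
Block 2 (000): 0 ones → 0
Block 3 (111): 3 ones → 1
Block 4 (111): 3 ones → 1
Block 5 (101): 2 ones → 1
Block 6 (111): 3 ones → 1
Block 7 (000): 0 ones → 0
Block 8 (111): 3 ones → 1
Block 9 (111): 3 ones → 1
Block 10 (111): 3 ones → 1
Block 11 (100): 1 one → 0
Block 12 (001): 1 one → 0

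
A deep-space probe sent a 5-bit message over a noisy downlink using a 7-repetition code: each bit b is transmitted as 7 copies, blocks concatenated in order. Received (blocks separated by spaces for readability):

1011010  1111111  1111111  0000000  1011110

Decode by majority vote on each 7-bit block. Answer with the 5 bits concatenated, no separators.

11101

Block 1 (1011010): 4 ones → 1
Block 2 (1111111): 7 ones → 1
Block 3 (1111111): 7 ones → 1
Block 4 (0000000): 0 ones → 0
Block 5 (1011110): 5 ones → 1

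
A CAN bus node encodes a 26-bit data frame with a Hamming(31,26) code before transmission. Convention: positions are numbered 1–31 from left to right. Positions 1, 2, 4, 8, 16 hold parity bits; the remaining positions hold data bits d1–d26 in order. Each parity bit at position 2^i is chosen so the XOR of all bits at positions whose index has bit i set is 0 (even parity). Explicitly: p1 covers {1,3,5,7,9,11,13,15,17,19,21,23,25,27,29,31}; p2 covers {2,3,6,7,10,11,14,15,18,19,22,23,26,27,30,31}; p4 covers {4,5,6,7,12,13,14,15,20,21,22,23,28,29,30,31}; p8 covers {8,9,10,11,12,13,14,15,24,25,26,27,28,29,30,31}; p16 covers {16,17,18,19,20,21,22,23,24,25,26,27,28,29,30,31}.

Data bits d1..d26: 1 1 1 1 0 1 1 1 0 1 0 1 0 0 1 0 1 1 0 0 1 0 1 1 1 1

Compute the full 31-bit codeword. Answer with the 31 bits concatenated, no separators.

0110111101110101100101100101111

Place data at non-parity positions: p1 p2 1 p4 1 1 1 p8 0 1 1 1 0 1 0 p16 1 0 0 1 0 1 1 0 0 1 0 1 1 1 1
p1 (pos 1,3,5,7,9,11,13,15,17,19,21,23,25,27,29,31): XOR of data positions = 1⊕1⊕1⊕0⊕1⊕0⊕0⊕1⊕0⊕0⊕1⊕0⊕0⊕1⊕1 = 0
p2 (pos 2,3,6,7,10,11,14,15,18,19,22,23,26,27,30,31): XOR of data positions = 1⊕1⊕1⊕1⊕1⊕1⊕0⊕0⊕0⊕1⊕1⊕1⊕0⊕1⊕1 = 1
p4 (pos 4,5,6,7,12,13,14,15,20,21,22,23,28,29,30,31): XOR of data positions = 1⊕1⊕1⊕1⊕0⊕1⊕0⊕1⊕0⊕1⊕1⊕1⊕1⊕1⊕1 = 0
p8 (pos 8,9,10,11,12,13,14,15,24,25,26,27,28,29,30,31): XOR of data positions = 0⊕1⊕1⊕1⊕0⊕1⊕0⊕0⊕0⊕1⊕0⊕1⊕1⊕1⊕1 = 1
p16 (pos 16,17,18,19,20,21,22,23,24,25,26,27,28,29,30,31): XOR of data positions = 1⊕0⊕0⊕1⊕0⊕1⊕1⊕0⊕0⊕1⊕0⊕1⊕1⊕1⊕1 = 1
Codeword: 0110111101110101100101100101111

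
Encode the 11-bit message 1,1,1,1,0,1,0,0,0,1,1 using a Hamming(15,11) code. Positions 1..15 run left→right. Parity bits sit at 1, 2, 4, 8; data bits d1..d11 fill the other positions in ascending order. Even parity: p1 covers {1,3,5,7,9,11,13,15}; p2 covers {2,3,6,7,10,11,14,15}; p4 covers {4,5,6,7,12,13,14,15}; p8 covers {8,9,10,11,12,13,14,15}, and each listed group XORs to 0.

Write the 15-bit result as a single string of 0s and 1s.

Place data at non-parity positions: p1 p2 1 p4 1 1 1 p8 0 1 0 0 0 1 1
p1 (pos 1,3,5,7,9,11,13,15): XOR of data positions = 1⊕1⊕1⊕0⊕0⊕0⊕1 = 0
p2 (pos 2,3,6,7,10,11,14,15): XOR of data positions = 1⊕1⊕1⊕1⊕0⊕1⊕1 = 0
p4 (pos 4,5,6,7,12,13,14,15): XOR of data positions = 1⊕1⊕1⊕0⊕0⊕1⊕1 = 1
p8 (pos 8,9,10,11,12,13,14,15): XOR of data positions = 0⊕1⊕0⊕0⊕0⊕1⊕1 = 1
Codeword: 001111110100011

001111110100011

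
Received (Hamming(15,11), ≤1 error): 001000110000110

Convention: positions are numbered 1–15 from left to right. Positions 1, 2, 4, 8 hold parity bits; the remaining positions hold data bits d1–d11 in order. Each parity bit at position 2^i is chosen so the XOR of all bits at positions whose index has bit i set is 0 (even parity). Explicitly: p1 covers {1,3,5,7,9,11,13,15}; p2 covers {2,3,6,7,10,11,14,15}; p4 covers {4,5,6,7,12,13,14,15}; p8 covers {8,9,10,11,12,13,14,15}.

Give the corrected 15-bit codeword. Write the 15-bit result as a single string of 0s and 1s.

s1 (pos 1,3,5,7,9,11,13,15): 0⊕1⊕0⊕1⊕0⊕0⊕1⊕0 = 1
s2 (pos 2,3,6,7,10,11,14,15): 0⊕1⊕0⊕1⊕0⊕0⊕1⊕0 = 1
s4 (pos 4,5,6,7,12,13,14,15): 0⊕0⊕0⊕1⊕0⊕1⊕1⊕0 = 1
s8 (pos 8,9,10,11,12,13,14,15): 1⊕0⊕0⊕0⊕0⊕1⊕1⊕0 = 1
Syndrome s8…s1 = 1111 → error at position 15.
Flip position 15: 001000110000110 → 001000110000111

001000110000111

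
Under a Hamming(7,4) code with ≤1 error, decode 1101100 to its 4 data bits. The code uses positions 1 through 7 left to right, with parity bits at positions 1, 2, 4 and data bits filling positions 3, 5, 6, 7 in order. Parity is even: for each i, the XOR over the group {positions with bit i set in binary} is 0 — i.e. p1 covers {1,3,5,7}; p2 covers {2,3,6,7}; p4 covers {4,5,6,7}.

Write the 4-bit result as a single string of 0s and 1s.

s1 (pos 1,3,5,7): 1⊕0⊕1⊕0 = 0
s2 (pos 2,3,6,7): 1⊕0⊕0⊕0 = 1
s4 (pos 4,5,6,7): 1⊕1⊕0⊕0 = 0
Syndrome s4…s1 = 010 → error at position 2.
Flip position 2: 1101100 → 1001100
Read data bits from positions 3,5,6,7: 0100

0100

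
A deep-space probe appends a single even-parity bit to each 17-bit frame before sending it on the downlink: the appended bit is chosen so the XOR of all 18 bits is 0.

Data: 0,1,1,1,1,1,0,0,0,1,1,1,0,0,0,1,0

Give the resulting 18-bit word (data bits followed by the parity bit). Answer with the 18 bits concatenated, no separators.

XOR of the 17 data bits: 0⊕1⊕1⊕1⊕1⊕1⊕0⊕0⊕0⊕1⊕1⊕1⊕0⊕0⊕0⊕1⊕0 = 1
Parity bit = 1 (so all 18 bits XOR to 0).

011111000111000101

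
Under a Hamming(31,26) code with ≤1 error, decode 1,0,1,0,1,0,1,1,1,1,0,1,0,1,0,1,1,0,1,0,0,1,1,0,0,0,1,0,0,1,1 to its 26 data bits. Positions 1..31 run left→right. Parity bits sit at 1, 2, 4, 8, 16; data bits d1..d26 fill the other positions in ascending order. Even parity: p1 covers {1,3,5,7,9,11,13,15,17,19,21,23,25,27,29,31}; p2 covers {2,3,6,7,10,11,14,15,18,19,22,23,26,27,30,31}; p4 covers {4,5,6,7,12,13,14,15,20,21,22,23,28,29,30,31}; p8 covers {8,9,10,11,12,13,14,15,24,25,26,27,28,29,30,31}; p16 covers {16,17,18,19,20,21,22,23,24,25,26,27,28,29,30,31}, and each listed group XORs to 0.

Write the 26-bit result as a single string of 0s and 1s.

s1 (pos 1,3,5,7,9,11,13,15,17,19,21,23,25,27,29,31): 1⊕1⊕1⊕1⊕1⊕0⊕0⊕0⊕1⊕1⊕0⊕1⊕0⊕1⊕0⊕1 = 0
s2 (pos 2,3,6,7,10,11,14,15,18,19,22,23,26,27,30,31): 0⊕1⊕0⊕1⊕1⊕0⊕1⊕0⊕0⊕1⊕1⊕1⊕0⊕1⊕1⊕1 = 0
s4 (pos 4,5,6,7,12,13,14,15,20,21,22,23,28,29,30,31): 0⊕1⊕0⊕1⊕1⊕0⊕1⊕0⊕0⊕0⊕1⊕1⊕0⊕0⊕1⊕1 = 0
s8 (pos 8,9,10,11,12,13,14,15,24,25,26,27,28,29,30,31): 1⊕1⊕1⊕0⊕1⊕0⊕1⊕0⊕0⊕0⊕0⊕1⊕0⊕0⊕1⊕1 = 0
s16 (pos 16,17,18,19,20,21,22,23,24,25,26,27,28,29,30,31): 1⊕1⊕0⊕1⊕0⊕0⊕1⊕1⊕0⊕0⊕0⊕1⊕0⊕0⊕1⊕1 = 0
Syndrome s16…s1 = 00000 → no error.
Read data bits from positions 3,5,6,7,9,10,11,12,13,14,15,17,18,19,20,21,22,23,24,25,26,27,28,29,30,31: 11011101010101001100010011

11011101010101001100010011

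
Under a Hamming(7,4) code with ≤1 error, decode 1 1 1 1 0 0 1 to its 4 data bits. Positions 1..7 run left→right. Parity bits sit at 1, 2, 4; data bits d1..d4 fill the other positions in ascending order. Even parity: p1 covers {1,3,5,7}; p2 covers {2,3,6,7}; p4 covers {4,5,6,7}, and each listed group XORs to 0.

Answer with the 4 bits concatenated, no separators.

s1 (pos 1,3,5,7): 1⊕1⊕0⊕1 = 1
s2 (pos 2,3,6,7): 1⊕1⊕0⊕1 = 1
s4 (pos 4,5,6,7): 1⊕0⊕0⊕1 = 0
Syndrome s4…s1 = 011 → error at position 3.
Flip position 3: 1111001 → 1101001
Read data bits from positions 3,5,6,7: 0001

0001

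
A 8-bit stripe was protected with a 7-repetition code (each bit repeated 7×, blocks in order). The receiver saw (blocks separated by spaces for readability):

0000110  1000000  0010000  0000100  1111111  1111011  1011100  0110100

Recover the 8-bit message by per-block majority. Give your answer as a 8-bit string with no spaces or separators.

Block 1 (0000110): 2 ones → 0
Block 2 (1000000): 1 one → 0
Block 3 (0010000): 1 one → 0
Block 4 (0000100): 1 one → 0
Block 5 (1111111): 7 ones → 1
Block 6 (1111011): 6 ones → 1
Block 7 (1011100): 4 ones → 1
Block 8 (0110100): 3 ones → 0

00001110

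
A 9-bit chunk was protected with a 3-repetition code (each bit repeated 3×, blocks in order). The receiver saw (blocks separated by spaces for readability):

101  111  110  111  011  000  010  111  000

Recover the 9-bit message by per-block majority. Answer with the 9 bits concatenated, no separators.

Block 1 (101): 2 ones → 1
Block 2 (111): 3 ones → 1
Block 3 (110): 2 ones → 1
Block 4 (111): 3 ones → 1
Block 5 (011): 2 ones → 1
Block 6 (000): 0 ones → 0
Block 7 (010): 1 one → 0
Block 8 (111): 3 ones → 1
Block 9 (000): 0 ones → 0

111110010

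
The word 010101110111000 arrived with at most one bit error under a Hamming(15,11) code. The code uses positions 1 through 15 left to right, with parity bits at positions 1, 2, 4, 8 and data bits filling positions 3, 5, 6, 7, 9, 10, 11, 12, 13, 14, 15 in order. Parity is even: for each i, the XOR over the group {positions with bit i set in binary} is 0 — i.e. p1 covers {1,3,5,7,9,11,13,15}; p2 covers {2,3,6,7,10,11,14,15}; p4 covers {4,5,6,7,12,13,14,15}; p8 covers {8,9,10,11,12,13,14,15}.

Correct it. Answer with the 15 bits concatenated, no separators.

000101110111000

s1 (pos 1,3,5,7,9,11,13,15): 0⊕0⊕0⊕1⊕0⊕1⊕0⊕0 = 0
s2 (pos 2,3,6,7,10,11,14,15): 1⊕0⊕1⊕1⊕1⊕1⊕0⊕0 = 1
s4 (pos 4,5,6,7,12,13,14,15): 1⊕0⊕1⊕1⊕1⊕0⊕0⊕0 = 0
s8 (pos 8,9,10,11,12,13,14,15): 1⊕0⊕1⊕1⊕1⊕0⊕0⊕0 = 0
Syndrome s8…s1 = 0010 → error at position 2.
Flip position 2: 010101110111000 → 000101110111000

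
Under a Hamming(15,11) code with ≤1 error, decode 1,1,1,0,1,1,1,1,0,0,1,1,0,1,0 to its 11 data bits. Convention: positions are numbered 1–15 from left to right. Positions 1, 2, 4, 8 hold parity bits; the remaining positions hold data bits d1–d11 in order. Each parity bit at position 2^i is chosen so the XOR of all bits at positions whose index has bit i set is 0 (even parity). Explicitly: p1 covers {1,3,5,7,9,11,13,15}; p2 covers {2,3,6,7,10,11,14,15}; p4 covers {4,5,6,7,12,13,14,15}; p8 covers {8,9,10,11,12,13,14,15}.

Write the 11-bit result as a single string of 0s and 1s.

10110011010

s1 (pos 1,3,5,7,9,11,13,15): 1⊕1⊕1⊕1⊕0⊕1⊕0⊕0 = 1
s2 (pos 2,3,6,7,10,11,14,15): 1⊕1⊕1⊕1⊕0⊕1⊕1⊕0 = 0
s4 (pos 4,5,6,7,12,13,14,15): 0⊕1⊕1⊕1⊕1⊕0⊕1⊕0 = 1
s8 (pos 8,9,10,11,12,13,14,15): 1⊕0⊕0⊕1⊕1⊕0⊕1⊕0 = 0
Syndrome s8…s1 = 0101 → error at position 5.
Flip position 5: 111011110011010 → 111001110011010
Read data bits from positions 3,5,6,7,9,10,11,12,13,14,15: 10110011010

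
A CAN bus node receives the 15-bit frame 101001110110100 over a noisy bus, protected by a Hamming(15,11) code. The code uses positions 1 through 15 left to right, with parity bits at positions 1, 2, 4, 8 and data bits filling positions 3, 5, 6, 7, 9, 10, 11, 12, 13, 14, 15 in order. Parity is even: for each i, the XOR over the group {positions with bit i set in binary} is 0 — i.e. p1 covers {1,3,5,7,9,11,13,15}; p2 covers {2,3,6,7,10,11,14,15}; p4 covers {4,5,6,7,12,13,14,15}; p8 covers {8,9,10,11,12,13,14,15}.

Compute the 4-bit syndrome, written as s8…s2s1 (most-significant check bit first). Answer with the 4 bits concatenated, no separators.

0111

s1 (pos 1,3,5,7,9,11,13,15): 1⊕1⊕0⊕1⊕0⊕1⊕1⊕0 = 1
s2 (pos 2,3,6,7,10,11,14,15): 0⊕1⊕1⊕1⊕1⊕1⊕0⊕0 = 1
s4 (pos 4,5,6,7,12,13,14,15): 0⊕0⊕1⊕1⊕0⊕1⊕0⊕0 = 1
s8 (pos 8,9,10,11,12,13,14,15): 1⊕0⊕1⊕1⊕0⊕1⊕0⊕0 = 0
Syndrome s8…s1 = 0111 → error at position 7.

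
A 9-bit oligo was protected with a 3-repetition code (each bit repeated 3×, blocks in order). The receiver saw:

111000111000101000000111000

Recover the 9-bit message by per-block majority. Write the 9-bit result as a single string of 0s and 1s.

Block 1 (111): 3 ones → 1
Block 2 (000): 0 ones → 0
Block 3 (111): 3 ones → 1
Block 4 (000): 0 ones → 0
Block 5 (101): 2 ones → 1
Block 6 (000): 0 ones → 0
Block 7 (000): 0 ones → 0
Block 8 (111): 3 ones → 1
Block 9 (000): 0 ones → 0

101010010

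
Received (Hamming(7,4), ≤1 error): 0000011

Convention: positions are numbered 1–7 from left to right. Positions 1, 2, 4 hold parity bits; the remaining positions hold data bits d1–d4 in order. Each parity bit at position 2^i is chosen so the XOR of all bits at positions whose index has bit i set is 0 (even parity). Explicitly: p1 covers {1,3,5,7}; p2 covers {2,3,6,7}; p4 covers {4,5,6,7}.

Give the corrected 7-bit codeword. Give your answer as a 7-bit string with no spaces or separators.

s1 (pos 1,3,5,7): 0⊕0⊕0⊕1 = 1
s2 (pos 2,3,6,7): 0⊕0⊕1⊕1 = 0
s4 (pos 4,5,6,7): 0⊕0⊕1⊕1 = 0
Syndrome s4…s1 = 001 → error at position 1.
Flip position 1: 0000011 → 1000011

1000011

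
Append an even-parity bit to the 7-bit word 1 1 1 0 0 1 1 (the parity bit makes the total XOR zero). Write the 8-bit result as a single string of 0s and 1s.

XOR of the 7 data bits: 1⊕1⊕1⊕0⊕0⊕1⊕1 = 1
Parity bit = 1 (so all 8 bits XOR to 0).

11100111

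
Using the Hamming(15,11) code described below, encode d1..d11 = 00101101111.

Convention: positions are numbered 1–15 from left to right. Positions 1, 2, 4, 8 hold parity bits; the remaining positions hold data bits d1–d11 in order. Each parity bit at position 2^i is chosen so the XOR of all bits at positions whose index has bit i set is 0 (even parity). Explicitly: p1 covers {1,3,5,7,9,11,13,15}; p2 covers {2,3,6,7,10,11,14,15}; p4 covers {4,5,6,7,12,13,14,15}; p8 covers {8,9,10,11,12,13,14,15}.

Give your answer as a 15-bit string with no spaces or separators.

Place data at non-parity positions: p1 p2 0 p4 0 1 0 p8 1 1 0 1 1 1 1
p1 (pos 1,3,5,7,9,11,13,15): XOR of data positions = 0⊕0⊕0⊕1⊕0⊕1⊕1 = 1
p2 (pos 2,3,6,7,10,11,14,15): XOR of data positions = 0⊕1⊕0⊕1⊕0⊕1⊕1 = 0
p4 (pos 4,5,6,7,12,13,14,15): XOR of data positions = 0⊕1⊕0⊕1⊕1⊕1⊕1 = 1
p8 (pos 8,9,10,11,12,13,14,15): XOR of data positions = 1⊕1⊕0⊕1⊕1⊕1⊕1 = 0
Codeword: 100101001101111

100101001101111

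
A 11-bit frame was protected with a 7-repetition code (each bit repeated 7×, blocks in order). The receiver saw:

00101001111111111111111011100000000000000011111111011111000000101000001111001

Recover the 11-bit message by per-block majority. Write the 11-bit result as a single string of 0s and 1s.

01110011001

Block 1 (0010100): 2 ones → 0
Block 2 (1111111): 7 ones → 1
Block 3 (1111111): 7 ones → 1
Block 4 (1101110): 5 ones → 1
Block 5 (0000000): 0 ones → 0
Block 6 (0000000): 0 ones → 0
Block 7 (1111111): 7 ones → 1
Block 8 (1011111): 6 ones → 1
Block 9 (0000001): 1 one → 0
Block 10 (0100000): 1 one → 0
Block 11 (1111001): 5 ones → 1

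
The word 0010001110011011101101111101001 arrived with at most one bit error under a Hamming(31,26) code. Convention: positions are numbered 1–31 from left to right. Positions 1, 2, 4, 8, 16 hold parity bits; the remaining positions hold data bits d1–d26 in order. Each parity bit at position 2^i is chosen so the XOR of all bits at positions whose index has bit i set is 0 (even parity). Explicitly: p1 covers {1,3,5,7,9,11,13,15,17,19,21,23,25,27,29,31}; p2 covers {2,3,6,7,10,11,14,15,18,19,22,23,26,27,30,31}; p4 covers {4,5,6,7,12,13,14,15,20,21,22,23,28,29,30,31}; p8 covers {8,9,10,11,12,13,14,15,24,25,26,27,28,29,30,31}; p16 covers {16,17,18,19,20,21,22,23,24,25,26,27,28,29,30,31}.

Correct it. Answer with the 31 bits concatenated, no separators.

0010001110011011101001111101001

s1 (pos 1,3,5,7,9,11,13,15,17,19,21,23,25,27,29,31): 0⊕1⊕0⊕1⊕1⊕0⊕1⊕1⊕1⊕1⊕0⊕1⊕1⊕0⊕0⊕1 = 0
s2 (pos 2,3,6,7,10,11,14,15,18,19,22,23,26,27,30,31): 0⊕1⊕0⊕1⊕0⊕0⊕0⊕1⊕0⊕1⊕1⊕1⊕1⊕0⊕0⊕1 = 0
s4 (pos 4,5,6,7,12,13,14,15,20,21,22,23,28,29,30,31): 0⊕0⊕0⊕1⊕1⊕1⊕0⊕1⊕1⊕0⊕1⊕1⊕1⊕0⊕0⊕1 = 1
s8 (pos 8,9,10,11,12,13,14,15,24,25,26,27,28,29,30,31): 1⊕1⊕0⊕0⊕1⊕1⊕0⊕1⊕1⊕1⊕1⊕0⊕1⊕0⊕0⊕1 = 0
s16 (pos 16,17,18,19,20,21,22,23,24,25,26,27,28,29,30,31): 1⊕1⊕0⊕1⊕1⊕0⊕1⊕1⊕1⊕1⊕1⊕0⊕1⊕0⊕0⊕1 = 1
Syndrome s16…s1 = 10100 → error at position 20.
Flip position 20: 0010001110011011101101111101001 → 0010001110011011101001111101001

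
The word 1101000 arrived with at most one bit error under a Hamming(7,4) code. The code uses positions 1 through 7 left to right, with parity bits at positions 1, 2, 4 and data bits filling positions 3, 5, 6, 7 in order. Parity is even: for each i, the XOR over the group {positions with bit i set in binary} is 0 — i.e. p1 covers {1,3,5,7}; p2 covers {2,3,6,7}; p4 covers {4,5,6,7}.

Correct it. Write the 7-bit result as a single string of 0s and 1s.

1101001

s1 (pos 1,3,5,7): 1⊕0⊕0⊕0 = 1
s2 (pos 2,3,6,7): 1⊕0⊕0⊕0 = 1
s4 (pos 4,5,6,7): 1⊕0⊕0⊕0 = 1
Syndrome s4…s1 = 111 → error at position 7.
Flip position 7: 1101000 → 1101001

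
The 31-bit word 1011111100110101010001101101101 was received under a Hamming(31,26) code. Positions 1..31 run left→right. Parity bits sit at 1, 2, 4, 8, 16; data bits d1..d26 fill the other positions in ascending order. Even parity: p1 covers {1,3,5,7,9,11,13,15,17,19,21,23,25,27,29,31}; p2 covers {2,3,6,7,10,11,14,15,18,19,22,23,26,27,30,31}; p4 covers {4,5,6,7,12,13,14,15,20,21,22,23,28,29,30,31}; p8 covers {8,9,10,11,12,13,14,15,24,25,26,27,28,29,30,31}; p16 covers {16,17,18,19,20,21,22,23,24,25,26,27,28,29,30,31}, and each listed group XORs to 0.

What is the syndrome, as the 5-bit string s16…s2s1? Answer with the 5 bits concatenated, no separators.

s1 (pos 1,3,5,7,9,11,13,15,17,19,21,23,25,27,29,31): 1⊕1⊕1⊕1⊕0⊕1⊕0⊕0⊕0⊕0⊕0⊕1⊕1⊕0⊕1⊕1 = 1
s2 (pos 2,3,6,7,10,11,14,15,18,19,22,23,26,27,30,31): 0⊕1⊕1⊕1⊕0⊕1⊕1⊕0⊕1⊕0⊕1⊕1⊕1⊕0⊕0⊕1 = 0
s4 (pos 4,5,6,7,12,13,14,15,20,21,22,23,28,29,30,31): 1⊕1⊕1⊕1⊕1⊕0⊕1⊕0⊕0⊕0⊕1⊕1⊕1⊕1⊕0⊕1 = 1
s8 (pos 8,9,10,11,12,13,14,15,24,25,26,27,28,29,30,31): 1⊕0⊕0⊕1⊕1⊕0⊕1⊕0⊕0⊕1⊕1⊕0⊕1⊕1⊕0⊕1 = 1
s16 (pos 16,17,18,19,20,21,22,23,24,25,26,27,28,29,30,31): 1⊕0⊕1⊕0⊕0⊕0⊕1⊕1⊕0⊕1⊕1⊕0⊕1⊕1⊕0⊕1 = 1
Syndrome s16…s1 = 11101 → error at position 29.

11101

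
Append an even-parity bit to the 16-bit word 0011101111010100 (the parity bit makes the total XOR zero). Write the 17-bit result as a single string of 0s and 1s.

XOR of the 16 data bits: 0⊕0⊕1⊕1⊕1⊕0⊕1⊕1⊕1⊕1⊕0⊕1⊕0⊕1⊕0⊕0 = 1
Parity bit = 1 (so all 17 bits XOR to 0).

00111011110101001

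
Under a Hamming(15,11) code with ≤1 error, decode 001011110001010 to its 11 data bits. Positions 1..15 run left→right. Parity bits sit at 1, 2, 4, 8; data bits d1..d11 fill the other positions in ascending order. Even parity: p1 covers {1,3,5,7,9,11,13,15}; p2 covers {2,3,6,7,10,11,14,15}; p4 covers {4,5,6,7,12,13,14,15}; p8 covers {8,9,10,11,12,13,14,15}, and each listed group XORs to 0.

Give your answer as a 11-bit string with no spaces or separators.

11110001110

s1 (pos 1,3,5,7,9,11,13,15): 0⊕1⊕1⊕1⊕0⊕0⊕0⊕0 = 1
s2 (pos 2,3,6,7,10,11,14,15): 0⊕1⊕1⊕1⊕0⊕0⊕1⊕0 = 0
s4 (pos 4,5,6,7,12,13,14,15): 0⊕1⊕1⊕1⊕1⊕0⊕1⊕0 = 1
s8 (pos 8,9,10,11,12,13,14,15): 1⊕0⊕0⊕0⊕1⊕0⊕1⊕0 = 1
Syndrome s8…s1 = 1101 → error at position 13.
Flip position 13: 001011110001010 → 001011110001110
Read data bits from positions 3,5,6,7,9,10,11,12,13,14,15: 11110001110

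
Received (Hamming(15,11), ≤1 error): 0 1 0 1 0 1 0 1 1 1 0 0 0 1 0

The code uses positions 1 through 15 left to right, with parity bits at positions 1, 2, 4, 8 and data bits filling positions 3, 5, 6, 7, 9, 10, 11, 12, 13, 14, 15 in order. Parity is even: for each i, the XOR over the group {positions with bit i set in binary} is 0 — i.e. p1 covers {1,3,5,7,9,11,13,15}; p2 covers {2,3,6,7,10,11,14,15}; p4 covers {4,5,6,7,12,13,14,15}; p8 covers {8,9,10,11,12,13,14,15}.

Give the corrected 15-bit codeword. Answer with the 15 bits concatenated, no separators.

s1 (pos 1,3,5,7,9,11,13,15): 0⊕0⊕0⊕0⊕1⊕0⊕0⊕0 = 1
s2 (pos 2,3,6,7,10,11,14,15): 1⊕0⊕1⊕0⊕1⊕0⊕1⊕0 = 0
s4 (pos 4,5,6,7,12,13,14,15): 1⊕0⊕1⊕0⊕0⊕0⊕1⊕0 = 1
s8 (pos 8,9,10,11,12,13,14,15): 1⊕1⊕1⊕0⊕0⊕0⊕1⊕0 = 0
Syndrome s8…s1 = 0101 → error at position 5.
Flip position 5: 010101011100010 → 010111011100010

010111011100010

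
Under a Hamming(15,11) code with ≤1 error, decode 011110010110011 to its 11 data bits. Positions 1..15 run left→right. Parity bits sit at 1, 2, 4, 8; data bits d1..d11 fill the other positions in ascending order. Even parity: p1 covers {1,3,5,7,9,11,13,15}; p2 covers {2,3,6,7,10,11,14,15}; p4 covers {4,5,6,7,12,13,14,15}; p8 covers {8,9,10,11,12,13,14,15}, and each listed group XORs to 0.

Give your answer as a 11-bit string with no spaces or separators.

s1 (pos 1,3,5,7,9,11,13,15): 0⊕1⊕1⊕0⊕0⊕1⊕0⊕1 = 0
s2 (pos 2,3,6,7,10,11,14,15): 1⊕1⊕0⊕0⊕1⊕1⊕1⊕1 = 0
s4 (pos 4,5,6,7,12,13,14,15): 1⊕1⊕0⊕0⊕0⊕0⊕1⊕1 = 0
s8 (pos 8,9,10,11,12,13,14,15): 1⊕0⊕1⊕1⊕0⊕0⊕1⊕1 = 1
Syndrome s8…s1 = 1000 → error at position 8.
Flip position 8: 011110010110011 → 011110000110011
Read data bits from positions 3,5,6,7,9,10,11,12,13,14,15: 11000110011

11000110011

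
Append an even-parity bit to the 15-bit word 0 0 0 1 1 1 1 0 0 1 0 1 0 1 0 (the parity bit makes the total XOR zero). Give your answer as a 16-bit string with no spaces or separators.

XOR of the 15 data bits: 0⊕0⊕0⊕1⊕1⊕1⊕1⊕0⊕0⊕1⊕0⊕1⊕0⊕1⊕0 = 1
Parity bit = 1 (so all 16 bits XOR to 0).

0001111001010101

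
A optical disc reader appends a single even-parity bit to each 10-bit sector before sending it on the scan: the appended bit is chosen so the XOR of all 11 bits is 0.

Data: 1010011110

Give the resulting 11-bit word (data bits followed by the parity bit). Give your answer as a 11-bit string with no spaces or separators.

XOR of the 10 data bits: 1⊕0⊕1⊕0⊕0⊕1⊕1⊕1⊕1⊕0 = 0
Parity bit = 0 (so all 11 bits XOR to 0).

10100111100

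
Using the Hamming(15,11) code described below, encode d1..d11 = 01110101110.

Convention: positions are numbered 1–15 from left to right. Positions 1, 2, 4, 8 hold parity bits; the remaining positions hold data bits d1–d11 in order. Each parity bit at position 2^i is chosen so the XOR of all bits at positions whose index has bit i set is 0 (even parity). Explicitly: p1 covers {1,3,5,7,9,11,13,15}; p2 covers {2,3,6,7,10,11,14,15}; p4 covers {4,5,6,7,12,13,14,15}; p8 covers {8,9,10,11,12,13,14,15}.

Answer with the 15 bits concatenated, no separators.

Place data at non-parity positions: p1 p2 0 p4 1 1 1 p8 0 1 0 1 1 1 0
p1 (pos 1,3,5,7,9,11,13,15): XOR of data positions = 0⊕1⊕1⊕0⊕0⊕1⊕0 = 1
p2 (pos 2,3,6,7,10,11,14,15): XOR of data positions = 0⊕1⊕1⊕1⊕0⊕1⊕0 = 0
p4 (pos 4,5,6,7,12,13,14,15): XOR of data positions = 1⊕1⊕1⊕1⊕1⊕1⊕0 = 0
p8 (pos 8,9,10,11,12,13,14,15): XOR of data positions = 0⊕1⊕0⊕1⊕1⊕1⊕0 = 0
Codeword: 100011100101110

100011100101110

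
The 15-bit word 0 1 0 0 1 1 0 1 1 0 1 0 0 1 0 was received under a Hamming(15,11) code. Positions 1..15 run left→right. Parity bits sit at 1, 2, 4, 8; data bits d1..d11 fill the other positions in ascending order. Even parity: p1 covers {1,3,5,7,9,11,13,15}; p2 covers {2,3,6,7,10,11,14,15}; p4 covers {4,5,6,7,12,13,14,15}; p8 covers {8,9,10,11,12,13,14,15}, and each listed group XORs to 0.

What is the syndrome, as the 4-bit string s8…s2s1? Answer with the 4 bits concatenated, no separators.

0101

s1 (pos 1,3,5,7,9,11,13,15): 0⊕0⊕1⊕0⊕1⊕1⊕0⊕0 = 1
s2 (pos 2,3,6,7,10,11,14,15): 1⊕0⊕1⊕0⊕0⊕1⊕1⊕0 = 0
s4 (pos 4,5,6,7,12,13,14,15): 0⊕1⊕1⊕0⊕0⊕0⊕1⊕0 = 1
s8 (pos 8,9,10,11,12,13,14,15): 1⊕1⊕0⊕1⊕0⊕0⊕1⊕0 = 0
Syndrome s8…s1 = 0101 → error at position 5.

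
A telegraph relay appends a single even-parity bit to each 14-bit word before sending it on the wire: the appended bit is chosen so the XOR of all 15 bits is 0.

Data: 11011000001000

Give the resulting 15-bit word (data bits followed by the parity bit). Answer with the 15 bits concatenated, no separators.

110110000010001

XOR of the 14 data bits: 1⊕1⊕0⊕1⊕1⊕0⊕0⊕0⊕0⊕0⊕1⊕0⊕0⊕0 = 1
Parity bit = 1 (so all 15 bits XOR to 0).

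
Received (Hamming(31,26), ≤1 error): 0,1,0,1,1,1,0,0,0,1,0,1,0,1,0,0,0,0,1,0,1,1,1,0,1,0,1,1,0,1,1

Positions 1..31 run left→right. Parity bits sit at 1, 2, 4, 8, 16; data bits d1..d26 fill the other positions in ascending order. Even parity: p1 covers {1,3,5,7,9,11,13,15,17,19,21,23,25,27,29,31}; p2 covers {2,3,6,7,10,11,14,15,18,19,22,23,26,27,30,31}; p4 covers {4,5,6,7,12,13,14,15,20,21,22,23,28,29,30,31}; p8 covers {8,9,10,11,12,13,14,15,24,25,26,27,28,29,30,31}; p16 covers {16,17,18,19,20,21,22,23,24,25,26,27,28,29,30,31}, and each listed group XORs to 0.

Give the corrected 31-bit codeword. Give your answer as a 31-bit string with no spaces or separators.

s1 (pos 1,3,5,7,9,11,13,15,17,19,21,23,25,27,29,31): 0⊕0⊕1⊕0⊕0⊕0⊕0⊕0⊕0⊕1⊕1⊕1⊕1⊕1⊕0⊕1 = 1
s2 (pos 2,3,6,7,10,11,14,15,18,19,22,23,26,27,30,31): 1⊕0⊕1⊕0⊕1⊕0⊕1⊕0⊕0⊕1⊕1⊕1⊕0⊕1⊕1⊕1 = 0
s4 (pos 4,5,6,7,12,13,14,15,20,21,22,23,28,29,30,31): 1⊕1⊕1⊕0⊕1⊕0⊕1⊕0⊕0⊕1⊕1⊕1⊕1⊕0⊕1⊕1 = 1
s8 (pos 8,9,10,11,12,13,14,15,24,25,26,27,28,29,30,31): 0⊕0⊕1⊕0⊕1⊕0⊕1⊕0⊕0⊕1⊕0⊕1⊕1⊕0⊕1⊕1 = 0
s16 (pos 16,17,18,19,20,21,22,23,24,25,26,27,28,29,30,31): 0⊕0⊕0⊕1⊕0⊕1⊕1⊕1⊕0⊕1⊕0⊕1⊕1⊕0⊕1⊕1 = 1
Syndrome s16…s1 = 10101 → error at position 21.
Flip position 21: 0101110001010100001011101011011 → 0101110001010100001001101011011

0101110001010100001001101011011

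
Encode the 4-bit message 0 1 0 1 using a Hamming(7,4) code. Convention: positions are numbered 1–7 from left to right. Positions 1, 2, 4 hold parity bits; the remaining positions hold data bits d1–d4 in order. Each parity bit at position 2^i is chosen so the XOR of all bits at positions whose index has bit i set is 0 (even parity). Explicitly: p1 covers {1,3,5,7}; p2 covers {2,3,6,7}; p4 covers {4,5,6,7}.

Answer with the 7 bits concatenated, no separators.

0100101

Place data at non-parity positions: p1 p2 0 p4 1 0 1
p1 (pos 1,3,5,7): XOR of data positions = 0⊕1⊕1 = 0
p2 (pos 2,3,6,7): XOR of data positions = 0⊕0⊕1 = 1
p4 (pos 4,5,6,7): XOR of data positions = 1⊕0⊕1 = 0
Codeword: 0100101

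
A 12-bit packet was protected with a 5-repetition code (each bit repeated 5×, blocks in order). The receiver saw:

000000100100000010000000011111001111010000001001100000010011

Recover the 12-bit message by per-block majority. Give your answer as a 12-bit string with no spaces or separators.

000001100001

Block 1 (00000): 0 ones → 0
Block 2 (01001): 2 ones → 0
Block 3 (00000): 0 ones → 0
Block 4 (01000): 1 one → 0
Block 5 (00000): 0 ones → 0
Block 6 (11111): 5 ones → 1
Block 7 (00111): 3 ones → 1
Block 8 (10100): 2 ones → 0
Block 9 (00001): 1 one → 0
Block 10 (00110): 2 ones → 0
Block 11 (00000): 0 ones → 0
Block 12 (10011): 3 ones → 1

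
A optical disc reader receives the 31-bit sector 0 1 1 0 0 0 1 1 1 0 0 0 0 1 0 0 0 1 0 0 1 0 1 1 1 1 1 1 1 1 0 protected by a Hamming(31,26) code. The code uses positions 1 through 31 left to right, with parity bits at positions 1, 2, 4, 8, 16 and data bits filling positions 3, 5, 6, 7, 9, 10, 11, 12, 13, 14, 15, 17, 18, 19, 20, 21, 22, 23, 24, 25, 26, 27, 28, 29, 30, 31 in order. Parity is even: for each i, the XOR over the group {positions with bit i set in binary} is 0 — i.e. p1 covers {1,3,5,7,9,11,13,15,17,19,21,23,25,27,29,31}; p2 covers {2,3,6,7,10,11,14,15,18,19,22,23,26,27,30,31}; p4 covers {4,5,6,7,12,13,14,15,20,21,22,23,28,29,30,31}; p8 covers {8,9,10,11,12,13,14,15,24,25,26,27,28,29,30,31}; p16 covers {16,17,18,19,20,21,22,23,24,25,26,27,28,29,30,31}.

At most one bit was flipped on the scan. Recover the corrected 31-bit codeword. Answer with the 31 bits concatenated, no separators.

s1 (pos 1,3,5,7,9,11,13,15,17,19,21,23,25,27,29,31): 0⊕1⊕0⊕1⊕1⊕0⊕0⊕0⊕0⊕0⊕1⊕1⊕1⊕1⊕1⊕0 = 0
s2 (pos 2,3,6,7,10,11,14,15,18,19,22,23,26,27,30,31): 1⊕1⊕0⊕1⊕0⊕0⊕1⊕0⊕1⊕0⊕0⊕1⊕1⊕1⊕1⊕0 = 1
s4 (pos 4,5,6,7,12,13,14,15,20,21,22,23,28,29,30,31): 0⊕0⊕0⊕1⊕0⊕0⊕1⊕0⊕0⊕1⊕0⊕1⊕1⊕1⊕1⊕0 = 1
s8 (pos 8,9,10,11,12,13,14,15,24,25,26,27,28,29,30,31): 1⊕1⊕0⊕0⊕0⊕0⊕1⊕0⊕1⊕1⊕1⊕1⊕1⊕1⊕1⊕0 = 0
s16 (pos 16,17,18,19,20,21,22,23,24,25,26,27,28,29,30,31): 0⊕0⊕1⊕0⊕0⊕1⊕0⊕1⊕1⊕1⊕1⊕1⊕1⊕1⊕1⊕0 = 0
Syndrome s16…s1 = 00110 → error at position 6.
Flip position 6: 0110001110000100010010111111110 → 0110011110000100010010111111110

0110011110000100010010111111110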